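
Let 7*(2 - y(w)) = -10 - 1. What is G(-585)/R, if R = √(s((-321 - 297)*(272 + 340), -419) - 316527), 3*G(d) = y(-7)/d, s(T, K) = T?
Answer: 5*I*√694743/1706983551 ≈ 2.4415e-6*I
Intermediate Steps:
y(w) = 25/7 (y(w) = 2 - (-10 - 1)/7 = 2 - ⅐*(-11) = 2 + 11/7 = 25/7)
G(d) = 25/(21*d) (G(d) = (25/(7*d))/3 = 25/(21*d))
R = I*√694743 (R = √((-321 - 297)*(272 + 340) - 316527) = √(-618*612 - 316527) = √(-378216 - 316527) = √(-694743) = I*√694743 ≈ 833.51*I)
G(-585)/R = ((25/21)/(-585))/((I*√694743)) = ((25/21)*(-1/585))*(-I*√694743/694743) = -(-5)*I*√694743/1706983551 = 5*I*√694743/1706983551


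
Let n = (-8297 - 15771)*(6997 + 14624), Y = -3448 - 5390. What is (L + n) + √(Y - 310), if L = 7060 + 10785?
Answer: -520356383 + 2*I*√2287 ≈ -5.2036e+8 + 95.645*I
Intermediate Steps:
Y = -8838
n = -520374228 (n = -24068*21621 = -520374228)
L = 17845
(L + n) + √(Y - 310) = (17845 - 520374228) + √(-8838 - 310) = -520356383 + √(-9148) = -520356383 + 2*I*√2287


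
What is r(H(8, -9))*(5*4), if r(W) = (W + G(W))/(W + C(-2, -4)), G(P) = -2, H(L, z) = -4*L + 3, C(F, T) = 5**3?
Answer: -155/24 ≈ -6.4583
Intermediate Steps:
C(F, T) = 125
H(L, z) = 3 - 4*L
r(W) = (-2 + W)/(125 + W) (r(W) = (W - 2)/(W + 125) = (-2 + W)/(125 + W))
r(H(8, -9))*(5*4) = ((-2 + (3 - 4*8))/(125 + (3 - 4*8)))*(5*4) = ((-2 + (3 - 32))/(125 + (3 - 32)))*20 = ((-2 - 29)/(125 - 29))*20 = (-31/96)*20 = ((1/96)*(-31))*20 = -31/96*20 = -155/24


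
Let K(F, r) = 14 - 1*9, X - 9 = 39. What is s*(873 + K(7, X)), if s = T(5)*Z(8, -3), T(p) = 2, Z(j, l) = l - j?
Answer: -19316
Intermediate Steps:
X = 48 (X = 9 + 39 = 48)
s = -22 (s = 2*(-3 - 1*8) = 2*(-3 - 8) = 2*(-11) = -22)
K(F, r) = 5 (K(F, r) = 14 - 9 = 5)
s*(873 + K(7, X)) = -22*(873 + 5) = -22*878 = -19316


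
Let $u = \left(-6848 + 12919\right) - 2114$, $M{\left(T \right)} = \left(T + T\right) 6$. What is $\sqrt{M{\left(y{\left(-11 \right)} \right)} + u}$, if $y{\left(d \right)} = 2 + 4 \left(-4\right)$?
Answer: $3 \sqrt{421} \approx 61.555$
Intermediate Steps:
$y{\left(d \right)} = -14$ ($y{\left(d \right)} = 2 - 16 = -14$)
$M{\left(T \right)} = 12 T$ ($M{\left(T \right)} = 2 T 6 = 12 T$)
$u = 3957$ ($u = 6071 - 2114 = 3957$)
$\sqrt{M{\left(y{\left(-11 \right)} \right)} + u} = \sqrt{12 \left(-14\right) + 3957} = \sqrt{-168 + 3957} = \sqrt{3789} = 3 \sqrt{421}$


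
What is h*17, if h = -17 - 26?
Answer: -731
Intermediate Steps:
h = -43
h*17 = -43*17 = -731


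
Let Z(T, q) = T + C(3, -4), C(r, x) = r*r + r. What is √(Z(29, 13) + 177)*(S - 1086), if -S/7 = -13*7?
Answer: -449*√218 ≈ -6629.4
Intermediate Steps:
C(r, x) = r + r² (C(r, x) = r² + r = r + r²)
Z(T, q) = 12 + T (Z(T, q) = T + 3*(1 + 3) = T + 3*4 = T + 12 = 12 + T)
S = 637 (S = -(-91)*7 = -7*(-91) = 637)
√(Z(29, 13) + 177)*(S - 1086) = √((12 + 29) + 177)*(637 - 1086) = √(41 + 177)*(-449) = √218*(-449) = -449*√218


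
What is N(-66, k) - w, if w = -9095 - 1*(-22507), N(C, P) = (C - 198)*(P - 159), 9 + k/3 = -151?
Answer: 155284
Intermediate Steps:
k = -480 (k = -27 + 3*(-151) = -27 - 453 = -480)
N(C, P) = (-198 + C)*(-159 + P)
w = 13412 (w = -9095 + 22507 = 13412)
N(-66, k) - w = (31482 - 198*(-480) - 159*(-66) - 66*(-480)) - 1*13412 = (31482 + 95040 + 10494 + 31680) - 13412 = 168696 - 13412 = 155284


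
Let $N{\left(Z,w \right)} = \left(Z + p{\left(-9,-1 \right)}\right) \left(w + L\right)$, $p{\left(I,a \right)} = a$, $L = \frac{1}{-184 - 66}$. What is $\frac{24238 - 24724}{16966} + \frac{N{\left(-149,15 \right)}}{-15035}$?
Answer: $\frac{77140776}{637709525} \approx 0.12097$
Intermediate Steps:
$L = - \frac{1}{250}$ ($L = \frac{1}{-250} = - \frac{1}{250} \approx -0.004$)
$N{\left(Z,w \right)} = \left(-1 + Z\right) \left(- \frac{1}{250} + w\right)$ ($N{\left(Z,w \right)} = \left(Z - 1\right) \left(w - \frac{1}{250}\right) = \left(-1 + Z\right) \left(- \frac{1}{250} + w\right)$)
$\frac{24238 - 24724}{16966} + \frac{N{\left(-149,15 \right)}}{-15035} = \frac{24238 - 24724}{16966} + \frac{\frac{1}{250} - 15 - - \frac{149}{250} - 2235}{-15035} = \left(-486\right) \frac{1}{16966} + \left(\frac{1}{250} - 15 + \frac{149}{250} - 2235\right) \left(- \frac{1}{15035}\right) = - \frac{243}{8483} - - \frac{11247}{75175} = - \frac{243}{8483} + \frac{11247}{75175} = \frac{77140776}{637709525}$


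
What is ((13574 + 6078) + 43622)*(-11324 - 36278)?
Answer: -3011968948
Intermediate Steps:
((13574 + 6078) + 43622)*(-11324 - 36278) = (19652 + 43622)*(-47602) = 63274*(-47602) = -3011968948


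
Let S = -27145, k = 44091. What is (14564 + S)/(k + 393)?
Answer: -12581/44484 ≈ -0.28282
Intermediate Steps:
(14564 + S)/(k + 393) = (14564 - 27145)/(44091 + 393) = -12581/44484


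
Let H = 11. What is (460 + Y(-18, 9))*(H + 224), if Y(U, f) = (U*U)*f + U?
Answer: 789130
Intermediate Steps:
Y(U, f) = U + f*U**2 (Y(U, f) = U**2*f + U = f*U**2 + U = U + f*U**2)
(460 + Y(-18, 9))*(H + 224) = (460 - 18*(1 - 18*9))*(11 + 224) = (460 - 18*(1 - 162))*235 = (460 - 18*(-161))*235 = (460 + 2898)*235 = 3358*235 = 789130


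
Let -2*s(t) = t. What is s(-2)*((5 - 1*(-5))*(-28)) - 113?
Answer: -393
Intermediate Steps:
s(t) = -t/2
s(-2)*((5 - 1*(-5))*(-28)) - 113 = (-½*(-2))*((5 - 1*(-5))*(-28)) - 113 = 1*((5 + 5)*(-28)) - 113 = 1*(10*(-28)) - 113 = 1*(-280) - 113 = -280 - 113 = -393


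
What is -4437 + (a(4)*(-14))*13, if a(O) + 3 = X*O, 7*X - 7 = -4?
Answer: -4203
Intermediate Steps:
X = 3/7 (X = 1 + (⅐)*(-4) = 1 - 4/7 = 3/7 ≈ 0.42857)
a(O) = -3 + 3*O/7
-4437 + (a(4)*(-14))*13 = -4437 + ((-3 + (3/7)*4)*(-14))*13 = -4437 + ((-3 + 12/7)*(-14))*13 = -4437 - 9/7*(-14)*13 = -4437 + 18*13 = -4437 + 234 = -4203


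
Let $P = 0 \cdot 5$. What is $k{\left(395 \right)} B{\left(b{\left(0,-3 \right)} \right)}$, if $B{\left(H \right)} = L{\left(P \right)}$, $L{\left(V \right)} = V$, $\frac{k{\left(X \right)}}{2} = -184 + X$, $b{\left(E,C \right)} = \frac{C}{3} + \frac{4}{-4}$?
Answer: $0$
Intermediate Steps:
$b{\left(E,C \right)} = -1 + \frac{C}{3}$ ($b{\left(E,C \right)} = C \frac{1}{3} + 4 \left(- \frac{1}{4}\right) = \frac{C}{3} - 1 = -1 + \frac{C}{3}$)
$k{\left(X \right)} = -368 + 2 X$ ($k{\left(X \right)} = 2 \left(-184 + X\right) = -368 + 2 X$)
$P = 0$
$B{\left(H \right)} = 0$
$k{\left(395 \right)} B{\left(b{\left(0,-3 \right)} \right)} = \left(-368 + 2 \cdot 395\right) 0 = \left(-368 + 790\right) 0 = 422 \cdot 0 = 0$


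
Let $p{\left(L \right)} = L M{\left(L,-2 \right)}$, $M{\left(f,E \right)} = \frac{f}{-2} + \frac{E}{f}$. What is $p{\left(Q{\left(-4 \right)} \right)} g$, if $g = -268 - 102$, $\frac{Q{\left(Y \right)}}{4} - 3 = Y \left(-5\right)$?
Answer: $1566580$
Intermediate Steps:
$Q{\left(Y \right)} = 12 - 20 Y$ ($Q{\left(Y \right)} = 12 + 4 Y \left(-5\right) = 12 + 4 \left(- 5 Y\right) = 12 - 20 Y$)
$M{\left(f,E \right)} = - \frac{f}{2} + \frac{E}{f}$ ($M{\left(f,E \right)} = f \left(- \frac{1}{2}\right) + \frac{E}{f} = - \frac{f}{2} + \frac{E}{f}$)
$p{\left(L \right)} = L \left(- \frac{2}{L} - \frac{L}{2}\right)$ ($p{\left(L \right)} = L \left(- \frac{L}{2} - \frac{2}{L}\right) = L \left(- \frac{2}{L} - \frac{L}{2}\right)$)
$g = -370$
$p{\left(Q{\left(-4 \right)} \right)} g = \left(-2 - \frac{\left(12 - -80\right)^{2}}{2}\right) \left(-370\right) = \left(-2 - \frac{\left(12 + 80\right)^{2}}{2}\right) \left(-370\right) = \left(-2 - \frac{92^{2}}{2}\right) \left(-370\right) = \left(-2 - 4232\right) \left(-370\right) = \left(-4234\right) \left(-370\right) = 1566580$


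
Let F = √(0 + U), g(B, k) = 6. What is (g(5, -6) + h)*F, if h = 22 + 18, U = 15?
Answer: 46*√15 ≈ 178.16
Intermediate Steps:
h = 40
F = √15 (F = √(0 + 15) = √15 ≈ 3.8730)
(g(5, -6) + h)*F = (6 + 40)*√15 = 46*√15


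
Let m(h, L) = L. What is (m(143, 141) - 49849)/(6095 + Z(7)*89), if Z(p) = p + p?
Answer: -49708/7341 ≈ -6.7713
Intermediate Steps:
Z(p) = 2*p
(m(143, 141) - 49849)/(6095 + Z(7)*89) = (141 - 49849)/(6095 + (2*7)*89) = -49708/(6095 + 14*89) = -49708/(6095 + 1246) = -49708/7341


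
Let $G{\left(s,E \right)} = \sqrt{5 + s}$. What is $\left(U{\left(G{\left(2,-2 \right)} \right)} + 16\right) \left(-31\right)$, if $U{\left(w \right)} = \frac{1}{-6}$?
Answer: $- \frac{2945}{6} \approx -490.83$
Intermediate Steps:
$U{\left(w \right)} = - \frac{1}{6}$
$\left(U{\left(G{\left(2,-2 \right)} \right)} + 16\right) \left(-31\right) = \left(- \frac{1}{6} + 16\right) \left(-31\right) = \frac{95}{6} \left(-31\right) = - \frac{2945}{6}$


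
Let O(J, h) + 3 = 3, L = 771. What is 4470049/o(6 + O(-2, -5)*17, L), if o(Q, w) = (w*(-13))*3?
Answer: -4470049/30069 ≈ -148.66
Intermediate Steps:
O(J, h) = 0 (O(J, h) = -3 + 3 = 0)
o(Q, w) = -39*w (o(Q, w) = -13*w*3 = -39*w)
4470049/o(6 + O(-2, -5)*17, L) = 4470049/((-39*771)) = 4470049/(-30069) = 4470049*(-1/30069) = -4470049/30069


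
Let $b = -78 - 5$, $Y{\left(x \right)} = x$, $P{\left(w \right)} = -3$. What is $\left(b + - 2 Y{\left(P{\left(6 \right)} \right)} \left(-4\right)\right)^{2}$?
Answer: $11449$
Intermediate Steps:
$b = -83$
$\left(b + - 2 Y{\left(P{\left(6 \right)} \right)} \left(-4\right)\right)^{2} = \left(-83 + \left(-2\right) \left(-3\right) \left(-4\right)\right)^{2} = \left(-83 + 6 \left(-4\right)\right)^{2} = \left(-83 - 24\right)^{2} = \left(-107\right)^{2} = 11449$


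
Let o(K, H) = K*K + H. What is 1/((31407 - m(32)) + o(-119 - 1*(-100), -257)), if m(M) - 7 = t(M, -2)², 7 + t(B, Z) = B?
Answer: 1/30879 ≈ 3.2384e-5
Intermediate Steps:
t(B, Z) = -7 + B
m(M) = 7 + (-7 + M)²
o(K, H) = H + K² (o(K, H) = K² + H = H + K²)
1/((31407 - m(32)) + o(-119 - 1*(-100), -257)) = 1/((31407 - (7 + (-7 + 32)²)) + (-257 + (-119 - 1*(-100))²)) = 1/((31407 - (7 + 25²)) + (-257 + (-119 + 100)²)) = 1/((31407 - (7 + 625)) + (-257 + (-19)²)) = 1/((31407 - 1*632) + (-257 + 361)) = 1/((31407 - 632) + 104) = 1/(30775 + 104) = 1/30879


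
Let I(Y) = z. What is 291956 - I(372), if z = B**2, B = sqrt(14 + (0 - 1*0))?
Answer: 291942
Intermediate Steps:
B = sqrt(14) (B = sqrt(14 + (0 + 0)) = sqrt(14 + 0) = sqrt(14) ≈ 3.7417)
z = 14 (z = (sqrt(14))**2 = 14)
I(Y) = 14
291956 - I(372) = 291956 - 1*14 = 291956 - 14 = 291942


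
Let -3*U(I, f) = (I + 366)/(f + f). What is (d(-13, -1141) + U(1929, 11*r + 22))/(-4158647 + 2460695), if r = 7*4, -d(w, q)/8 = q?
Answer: -401581/74709888 ≈ -0.0053752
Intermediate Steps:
d(w, q) = -8*q
r = 28
U(I, f) = -(366 + I)/(6*f) (U(I, f) = -(I + 366)/(3*(f + f)) = -(366 + I)/(3*(2*f)) = -(366 + I)*1/(2*f)/3 = -(366 + I)/(6*f))
(d(-13, -1141) + U(1929, 11*r + 22))/(-4158647 + 2460695) = (-8*(-1141) + (-366 - 1*1929)/(6*(11*28 + 22)))/(-4158647 + 2460695) = (9128 + (-366 - 1929)/(6*(308 + 22)))/(-1697952) = (9128 + (1/6)*(-2295)/330)*(-1/1697952) = (9128 + (1/6)*(1/330)*(-2295))*(-1/1697952) = (9128 - 51/44)*(-1/1697952) = (401581/44)*(-1/1697952) = -401581/74709888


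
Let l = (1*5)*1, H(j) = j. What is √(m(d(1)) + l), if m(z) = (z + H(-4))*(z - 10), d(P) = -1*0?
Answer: 3*√5 ≈ 6.7082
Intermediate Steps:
d(P) = 0
l = 5 (l = 5*1 = 5)
m(z) = (-10 + z)*(-4 + z) (m(z) = (z - 4)*(z - 10) = (-4 + z)*(-10 + z) = (-10 + z)*(-4 + z))
√(m(d(1)) + l) = √((40 + 0² - 14*0) + 5) = √((40 + 0 + 0) + 5) = √(40 + 5) = √45 = 3*√5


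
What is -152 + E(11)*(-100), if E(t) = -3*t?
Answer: 3148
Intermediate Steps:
-152 + E(11)*(-100) = -152 - 3*11*(-100) = -152 - 33*(-100) = -152 + 3300 = 3148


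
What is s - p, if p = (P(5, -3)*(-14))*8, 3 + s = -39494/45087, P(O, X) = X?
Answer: -2189141/6441 ≈ -339.88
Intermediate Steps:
s = -24965/6441 (s = -3 - 39494/45087 = -3 - 39494*1/45087 = -3 - 5642/6441 = -24965/6441 ≈ -3.8759)
p = 336 (p = -3*(-14)*8 = 42*8 = 336)
s - p = -24965/6441 - 1*336 = -24965/6441 - 336 = -2189141/6441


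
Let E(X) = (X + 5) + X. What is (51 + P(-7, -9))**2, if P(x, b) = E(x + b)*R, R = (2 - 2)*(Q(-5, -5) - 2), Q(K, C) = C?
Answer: 2601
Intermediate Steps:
E(X) = 5 + 2*X (E(X) = (5 + X) + X = 5 + 2*X)
R = 0 (R = (2 - 2)*(-5 - 2) = 0*(-7) = 0)
P(x, b) = 0 (P(x, b) = (5 + 2*(x + b))*0 = (5 + 2*(b + x))*0 = (5 + (2*b + 2*x))*0 = (5 + 2*b + 2*x)*0 = 0)
(51 + P(-7, -9))**2 = (51 + 0)**2 = 51**2 = 2601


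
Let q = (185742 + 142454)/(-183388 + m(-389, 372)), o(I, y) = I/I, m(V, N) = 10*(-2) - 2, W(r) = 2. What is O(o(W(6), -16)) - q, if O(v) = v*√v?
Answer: 255803/91705 ≈ 2.7894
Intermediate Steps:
m(V, N) = -22 (m(V, N) = -20 - 2 = -22)
o(I, y) = 1
O(v) = v^(3/2)
q = -164098/91705 (q = (185742 + 142454)/(-183388 - 22) = 328196/(-183410) = 328196*(-1/183410) = -164098/91705 ≈ -1.7894)
O(o(W(6), -16)) - q = 1^(3/2) - 1*(-164098/91705) = 1 + 164098/91705 = 255803/91705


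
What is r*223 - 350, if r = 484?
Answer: 107582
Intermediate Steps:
r*223 - 350 = 484*223 - 350 = 107932 - 350 = 107582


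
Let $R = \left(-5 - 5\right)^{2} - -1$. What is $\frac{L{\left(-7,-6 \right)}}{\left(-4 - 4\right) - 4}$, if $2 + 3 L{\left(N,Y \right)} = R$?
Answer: $- \frac{11}{4} \approx -2.75$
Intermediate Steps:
$R = 101$ ($R = \left(-10\right)^{2} + 1 = 100 + 1 = 101$)
$L{\left(N,Y \right)} = 33$ ($L{\left(N,Y \right)} = - \frac{2}{3} + \frac{1}{3} \cdot 101 = - \frac{2}{3} + \frac{101}{3} = 33$)
$\frac{L{\left(-7,-6 \right)}}{\left(-4 - 4\right) - 4} = \frac{33}{\left(-4 - 4\right) - 4} = \frac{33}{-8 - 4} = \frac{33}{-12} = 33 \left(- \frac{1}{12}\right) = - \frac{11}{4}$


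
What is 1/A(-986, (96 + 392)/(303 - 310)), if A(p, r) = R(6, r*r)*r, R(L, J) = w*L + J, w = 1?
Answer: -343/116357744 ≈ -2.9478e-6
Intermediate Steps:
R(L, J) = J + L (R(L, J) = 1*L + J = L + J = J + L)
A(p, r) = r*(6 + r²) (A(p, r) = (r*r + 6)*r = (r² + 6)*r = (6 + r²)*r = r*(6 + r²))
1/A(-986, (96 + 392)/(303 - 310)) = 1/(((96 + 392)/(303 - 310))*(6 + ((96 + 392)/(303 - 310))²)) = 1/((488/(-7))*(6 + (488/(-7))²)) = 1/((488*(-⅐))*(6 + (488*(-⅐))²)) = 1/(-488*(6 + (-488/7)²)/7) = 1/(-488*(6 + 238144/49)/7) = 1/(-488/7*238438/49) = 1/(-116357744/343) = -343/116357744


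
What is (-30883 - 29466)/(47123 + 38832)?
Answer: -60349/85955 ≈ -0.70210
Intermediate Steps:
(-30883 - 29466)/(47123 + 38832) = -60349/85955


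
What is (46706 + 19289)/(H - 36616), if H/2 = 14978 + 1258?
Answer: -65995/4144 ≈ -15.925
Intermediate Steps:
H = 32472 (H = 2*(14978 + 1258) = 2*16236 = 32472)
(46706 + 19289)/(H - 36616) = (46706 + 19289)/(32472 - 36616) = 65995/(-4144) = 65995*(-1/4144) = -65995/4144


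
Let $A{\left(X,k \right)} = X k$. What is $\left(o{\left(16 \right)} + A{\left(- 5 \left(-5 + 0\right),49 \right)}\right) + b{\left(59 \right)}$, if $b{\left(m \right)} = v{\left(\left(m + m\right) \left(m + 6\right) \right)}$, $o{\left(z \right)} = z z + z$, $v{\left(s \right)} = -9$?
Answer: $1488$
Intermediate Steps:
$o{\left(z \right)} = z + z^{2}$ ($o{\left(z \right)} = z^{2} + z = z + z^{2}$)
$b{\left(m \right)} = -9$
$\left(o{\left(16 \right)} + A{\left(- 5 \left(-5 + 0\right),49 \right)}\right) + b{\left(59 \right)} = \left(16 \left(1 + 16\right) + - 5 \left(-5 + 0\right) 49\right) - 9 = \left(16 \cdot 17 + \left(-5\right) \left(-5\right) 49\right) - 9 = \left(272 + 25 \cdot 49\right) - 9 = \left(272 + 1225\right) - 9 = 1497 - 9 = 1488$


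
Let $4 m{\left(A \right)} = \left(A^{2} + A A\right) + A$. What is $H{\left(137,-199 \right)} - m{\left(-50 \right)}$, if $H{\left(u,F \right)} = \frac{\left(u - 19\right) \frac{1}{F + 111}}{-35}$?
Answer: $- \frac{1905691}{1540} \approx -1237.5$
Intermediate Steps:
$H{\left(u,F \right)} = - \frac{-19 + u}{35 \left(111 + F\right)}$ ($H{\left(u,F \right)} = \frac{-19 + u}{111 + F} \left(- \frac{1}{35}\right) = - \frac{-19 + u}{35 \left(111 + F\right)}$)
$m{\left(A \right)} = \frac{A^{2}}{2} + \frac{A}{4}$ ($m{\left(A \right)} = \frac{\left(A^{2} + A A\right) + A}{4} = \frac{\left(A^{2} + A^{2}\right) + A}{4} = \frac{2 A^{2} + A}{4} = \frac{A + 2 A^{2}}{4} = \frac{A^{2}}{2} + \frac{A}{4}$)
$H{\left(137,-199 \right)} - m{\left(-50 \right)} = \frac{19 - 137}{35 \left(111 - 199\right)} - \frac{1}{4} \left(-50\right) \left(1 + 2 \left(-50\right)\right) = \frac{19 - 137}{35 \left(-88\right)} - \frac{1}{4} \left(-50\right) \left(1 - 100\right) = \frac{1}{35} \left(- \frac{1}{88}\right) \left(-118\right) - \frac{1}{4} \left(-50\right) \left(-99\right) = \frac{59}{1540} - \frac{2475}{2} = - \frac{1905691}{1540}$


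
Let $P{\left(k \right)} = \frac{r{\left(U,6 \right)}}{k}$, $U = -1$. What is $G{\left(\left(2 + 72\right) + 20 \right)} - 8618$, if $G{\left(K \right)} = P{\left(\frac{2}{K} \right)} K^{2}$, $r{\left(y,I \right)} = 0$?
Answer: $-8618$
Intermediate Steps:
$P{\left(k \right)} = 0$ ($P{\left(k \right)} = \frac{0}{k} = 0$)
$G{\left(K \right)} = 0$ ($G{\left(K \right)} = 0 K^{2} = 0$)
$G{\left(\left(2 + 72\right) + 20 \right)} - 8618 = 0 - 8618 = -8618$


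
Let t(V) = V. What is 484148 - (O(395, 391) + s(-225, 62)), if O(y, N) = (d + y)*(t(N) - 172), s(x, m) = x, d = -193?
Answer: 440135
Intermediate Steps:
O(y, N) = (-193 + y)*(-172 + N) (O(y, N) = (-193 + y)*(N - 172) = (-193 + y)*(-172 + N))
484148 - (O(395, 391) + s(-225, 62)) = 484148 - ((33196 - 193*391 - 172*395 + 391*395) - 225) = 484148 - ((33196 - 75463 - 67940 + 154445) - 225) = 484148 - (44238 - 225) = 484148 - 1*44013 = 484148 - 44013 = 440135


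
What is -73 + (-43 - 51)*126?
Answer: -11917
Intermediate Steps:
-73 + (-43 - 51)*126 = -73 - 94*126 = -73 - 11844 = -11917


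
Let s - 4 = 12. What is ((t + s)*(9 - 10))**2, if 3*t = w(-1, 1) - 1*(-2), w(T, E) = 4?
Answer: 324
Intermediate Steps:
s = 16 (s = 4 + 12 = 16)
t = 2 (t = (4 - 1*(-2))/3 = (4 + 2)/3 = (1/3)*6 = 2)
((t + s)*(9 - 10))**2 = ((2 + 16)*(9 - 10))**2 = (18*(-1))**2 = (-18)**2 = 324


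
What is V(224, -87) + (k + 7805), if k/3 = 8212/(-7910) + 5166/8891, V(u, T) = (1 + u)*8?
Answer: 337701082777/35163905 ≈ 9603.6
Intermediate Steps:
V(u, T) = 8 + 8*u
k = -48224748/35163905 (k = 3*(8212/(-7910) + 5166/8891) = 3*(8212*(-1/7910) + 5166*(1/8891)) = 3*(-4106/3955 + 5166/8891) = 3*(-16074916/35163905) = -48224748/35163905 ≈ -1.3714)
V(224, -87) + (k + 7805) = (8 + 8*224) + (-48224748/35163905 + 7805) = (8 + 1792) + 274406053777/35163905 = 1800 + 274406053777/35163905 = 337701082777/35163905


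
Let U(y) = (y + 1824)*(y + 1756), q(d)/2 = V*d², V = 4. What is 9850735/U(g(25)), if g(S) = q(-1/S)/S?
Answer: 2404964599609375/781969197500064 ≈ 3.0755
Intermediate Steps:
q(d) = 8*d² (q(d) = 2*(4*d²) = 8*d²)
g(S) = 8/S³ (g(S) = (8*(-1/S)²)/S = (8/S²)/S = 8/S³)
U(y) = (1756 + y)*(1824 + y) (U(y) = (1824 + y)*(1756 + y) = (1756 + y)*(1824 + y))
9850735/U(g(25)) = 9850735/(3202944 + (8/25³)² + 3580*(8/25³)) = 9850735/(3202944 + (8*(1/15625))² + 3580*(8*(1/15625))) = 9850735/(3202944 + (8/15625)² + 3580*(8/15625)) = 9850735/(3202944 + 64/244140625 + 5728/3125) = 9850735/(781969197500064/244140625) = 9850735*(244140625/781969197500064) = 2404964599609375/781969197500064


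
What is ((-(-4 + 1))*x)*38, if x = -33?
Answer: -3762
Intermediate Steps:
((-(-4 + 1))*x)*38 = (-(-4 + 1)*(-33))*38 = (-1*(-3)*(-33))*38 = (3*(-33))*38 = -99*38 = -3762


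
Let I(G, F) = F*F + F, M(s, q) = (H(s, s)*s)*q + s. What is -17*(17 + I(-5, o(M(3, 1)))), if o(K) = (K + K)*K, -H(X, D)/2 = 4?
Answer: -13239991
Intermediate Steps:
H(X, D) = -8 (H(X, D) = -2*4 = -8)
M(s, q) = s - 8*q*s (M(s, q) = (-8*s)*q + s = -8*q*s + s = s - 8*q*s)
o(K) = 2*K² (o(K) = (2*K)*K = 2*K²)
I(G, F) = F + F² (I(G, F) = F² + F = F + F²)
-17*(17 + I(-5, o(M(3, 1)))) = -17*(17 + (2*(3*(1 - 8*1))²)*(1 + 2*(3*(1 - 8*1))²)) = -17*(17 + (2*(3*(1 - 8))²)*(1 + 2*(3*(1 - 8))²)) = -17*(17 + (2*(3*(-7))²)*(1 + 2*(3*(-7))²)) = -17*(17 + (2*(-21)²)*(1 + 2*(-21)²)) = -17*(17 + (2*441)*(1 + 2*441)) = -17*(17 + 882*(1 + 882)) = -17*(17 + 882*883) = -17*(17 + 778806) = -17*778823 = -13239991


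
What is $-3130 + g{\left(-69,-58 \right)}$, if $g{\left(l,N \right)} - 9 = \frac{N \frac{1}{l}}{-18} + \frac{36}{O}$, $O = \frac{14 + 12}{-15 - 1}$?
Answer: $- \frac{25375058}{8073} \approx -3143.2$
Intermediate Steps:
$O = - \frac{13}{8}$ ($O = \frac{26}{-16} = 26 \left(- \frac{1}{16}\right) = - \frac{13}{8} \approx -1.625$)
$g{\left(l,N \right)} = - \frac{171}{13} - \frac{N}{18 l}$ ($g{\left(l,N \right)} = 9 + \left(\frac{N \frac{1}{l}}{-18} + \frac{36}{- \frac{13}{8}}\right) = 9 + \left(\frac{N}{l} \left(- \frac{1}{18}\right) + 36 \left(- \frac{8}{13}\right)\right) = 9 - \left(\frac{288}{13} + \frac{N}{18 l}\right) = - \frac{171}{13} - \frac{N}{18 l}$)
$-3130 + g{\left(-69,-58 \right)} = -3130 - \left(\frac{171}{13} - \frac{29}{9 \left(-69\right)}\right) = -3130 - \left(\frac{171}{13} - - \frac{29}{621}\right) = -3130 - \frac{106568}{8073} = - \frac{25375058}{8073}$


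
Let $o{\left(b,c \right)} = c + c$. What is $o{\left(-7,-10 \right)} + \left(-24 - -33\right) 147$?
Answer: $1303$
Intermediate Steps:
$o{\left(b,c \right)} = 2 c$
$o{\left(-7,-10 \right)} + \left(-24 - -33\right) 147 = 2 \left(-10\right) + \left(-24 - -33\right) 147 = -20 + \left(-24 + 33\right) 147 = -20 + 9 \cdot 147 = -20 + 1323 = 1303$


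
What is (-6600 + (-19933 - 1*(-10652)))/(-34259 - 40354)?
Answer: 15881/74613 ≈ 0.21284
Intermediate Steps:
(-6600 + (-19933 - 1*(-10652)))/(-34259 - 40354) = (-6600 + (-19933 + 10652))/(-74613) = (-6600 - 9281)*(-1/74613) = -15881*(-1/74613) = 15881/74613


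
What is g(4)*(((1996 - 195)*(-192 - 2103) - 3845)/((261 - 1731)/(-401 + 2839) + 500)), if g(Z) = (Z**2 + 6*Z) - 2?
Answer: -38328119816/121753 ≈ -3.1480e+5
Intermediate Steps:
g(Z) = -2 + Z**2 + 6*Z
g(4)*(((1996 - 195)*(-192 - 2103) - 3845)/((261 - 1731)/(-401 + 2839) + 500)) = (-2 + 4**2 + 6*4)*(((1996 - 195)*(-192 - 2103) - 3845)/((261 - 1731)/(-401 + 2839) + 500)) = (-2 + 16 + 24)*((1801*(-2295) - 3845)/(-1470/2438 + 500)) = 38*((-4133295 - 3845)/(-1470*1/2438 + 500)) = 38*(-4137140/(-735/1219 + 500)) = 38*(-4137140/608765/1219) = 38*(-4137140*1219/608765) = 38*(-1008634732/121753) = -38328119816/121753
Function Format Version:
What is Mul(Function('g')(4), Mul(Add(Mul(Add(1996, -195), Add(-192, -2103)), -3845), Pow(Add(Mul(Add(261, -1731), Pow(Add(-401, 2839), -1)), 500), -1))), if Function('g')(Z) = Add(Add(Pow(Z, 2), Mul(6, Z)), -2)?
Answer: Rational(-38328119816, 121753) ≈ -3.1480e+5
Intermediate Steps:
Function('g')(Z) = Add(-2, Pow(Z, 2), Mul(6, Z))
Mul(Function('g')(4), Mul(Add(Mul(Add(1996, -195), Add(-192, -2103)), -3845), Pow(Add(Mul(Add(261, -1731), Pow(Add(-401, 2839), -1)), 500), -1))) = Mul(Add(-2, Pow(4, 2), Mul(6, 4)), Mul(Add(Mul(Add(1996, -195), Add(-192, -2103)), -3845), Pow(Add(Mul(Add(261, -1731), Pow(Add(-401, 2839), -1)), 500), -1))) = Mul(Add(-2, 16, 24), Mul(Add(Mul(1801, -2295), -3845), Pow(Add(Mul(-1470, Pow(2438, -1)), 500), -1))) = Mul(38, Mul(Add(-4133295, -3845), Pow(Add(Mul(-1470, Rational(1, 2438)), 500), -1))) = Mul(38, Mul(-4137140, Pow(Add(Rational(-735, 1219), 500), -1))) = Mul(38, Mul(-4137140, Pow(Rational(608765, 1219), -1))) = Mul(38, Mul(-4137140, Rational(1219, 608765))) = Mul(38, Rational(-1008634732, 121753)) = Rational(-38328119816, 121753)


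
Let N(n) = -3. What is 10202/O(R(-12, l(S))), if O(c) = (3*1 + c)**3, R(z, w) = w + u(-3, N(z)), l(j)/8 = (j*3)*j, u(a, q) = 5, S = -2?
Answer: 5101/562432 ≈ 0.0090695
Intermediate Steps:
l(j) = 24*j**2 (l(j) = 8*((j*3)*j) = 8*((3*j)*j) = 8*(3*j**2) = 24*j**2)
R(z, w) = 5 + w (R(z, w) = w + 5 = 5 + w)
O(c) = (3 + c)**3
10202/O(R(-12, l(S))) = 10202/((3 + (5 + 24*(-2)**2))**3) = 10202/((3 + (5 + 24*4))**3) = 10202/((3 + (5 + 96))**3) = 10202/((3 + 101)**3) = 10202/(104**3) = 10202/1124864 = 10202*(1/1124864) = 5101/562432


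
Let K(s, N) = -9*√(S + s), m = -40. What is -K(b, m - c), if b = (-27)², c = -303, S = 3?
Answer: 18*√183 ≈ 243.50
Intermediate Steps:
b = 729
K(s, N) = -9*√(3 + s)
-K(b, m - c) = -(-9)*√(3 + 729) = -(-9)*√732 = -(-9)*2*√183 = -(-18)*√183 = 18*√183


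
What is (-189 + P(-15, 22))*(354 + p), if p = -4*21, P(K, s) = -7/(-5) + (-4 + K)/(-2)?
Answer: -48087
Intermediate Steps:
P(K, s) = 17/5 - K/2 (P(K, s) = -7*(-⅕) + (-4 + K)*(-½) = 7/5 + (2 - K/2) = 17/5 - K/2)
p = -84
(-189 + P(-15, 22))*(354 + p) = (-189 + (17/5 - ½*(-15)))*(354 - 84) = (-189 + (17/5 + 15/2))*270 = (-189 + 109/10)*270 = -1781/10*270 = -48087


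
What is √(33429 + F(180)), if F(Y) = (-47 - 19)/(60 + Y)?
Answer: √13371490/20 ≈ 182.84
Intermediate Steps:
F(Y) = -66/(60 + Y)
√(33429 + F(180)) = √(33429 - 66/(60 + 180)) = √(33429 - 66/240) = √(33429 - 66*1/240) = √(33429 - 11/40) = √(1337149/40) = √13371490/20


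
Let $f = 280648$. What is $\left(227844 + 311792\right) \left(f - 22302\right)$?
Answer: $139412802056$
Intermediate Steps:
$\left(227844 + 311792\right) \left(f - 22302\right) = \left(227844 + 311792\right) \left(280648 - 22302\right) = 539636 \cdot 258346 = 139412802056$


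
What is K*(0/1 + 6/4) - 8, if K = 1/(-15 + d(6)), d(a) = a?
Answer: -49/6 ≈ -8.1667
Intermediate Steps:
K = -⅑ (K = 1/(-15 + 6) = 1/(-9) = -⅑ ≈ -0.11111)
K*(0/1 + 6/4) - 8 = -(0/1 + 6/4)/9 - 8 = -(0*1 + 6*(¼))/9 - 8 = -(0 + 3/2)/9 - 8 = -⅑*3/2 - 8 = -⅙ - 8 = -49/6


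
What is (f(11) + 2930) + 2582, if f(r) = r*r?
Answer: 5633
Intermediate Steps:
f(r) = r²
(f(11) + 2930) + 2582 = (11² + 2930) + 2582 = (121 + 2930) + 2582 = 3051 + 2582 = 5633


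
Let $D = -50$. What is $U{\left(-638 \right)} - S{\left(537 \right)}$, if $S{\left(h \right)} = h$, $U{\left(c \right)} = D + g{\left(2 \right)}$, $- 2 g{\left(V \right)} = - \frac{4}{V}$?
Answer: $-586$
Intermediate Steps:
$g{\left(V \right)} = \frac{2}{V}$ ($g{\left(V \right)} = - \frac{\left(-4\right) \frac{1}{V}}{2} = \frac{2}{V}$)
$U{\left(c \right)} = -49$ ($U{\left(c \right)} = -50 + \frac{2}{2} = -50 + 2 \cdot \frac{1}{2} = -50 + 1 = -49$)
$U{\left(-638 \right)} - S{\left(537 \right)} = -49 - 537 = -586$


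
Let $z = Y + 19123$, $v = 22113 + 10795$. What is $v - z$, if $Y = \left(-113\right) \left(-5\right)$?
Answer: $13220$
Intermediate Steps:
$Y = 565$
$v = 32908$
$z = 19688$ ($z = 565 + 19123 = 19688$)
$v - z = 32908 - 19688 = 13220$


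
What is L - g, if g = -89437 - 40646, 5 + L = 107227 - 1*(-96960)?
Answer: 334265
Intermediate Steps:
L = 204182 (L = -5 + (107227 - 1*(-96960)) = -5 + (107227 + 96960) = -5 + 204187 = 204182)
g = -130083
L - g = 204182 - 1*(-130083) = 204182 + 130083 = 334265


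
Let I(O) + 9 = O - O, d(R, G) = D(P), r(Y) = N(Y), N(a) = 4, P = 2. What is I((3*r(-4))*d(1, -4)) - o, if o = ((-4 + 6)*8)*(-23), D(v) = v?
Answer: 359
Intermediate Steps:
r(Y) = 4
d(R, G) = 2
o = -368 (o = (2*8)*(-23) = 16*(-23) = -368)
I(O) = -9 (I(O) = -9 + (O - O) = -9 + 0 = -9)
I((3*r(-4))*d(1, -4)) - o = -9 - 1*(-368) = -9 + 368 = 359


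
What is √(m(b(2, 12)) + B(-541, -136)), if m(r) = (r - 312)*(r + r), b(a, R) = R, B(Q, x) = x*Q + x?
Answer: 24*√115 ≈ 257.37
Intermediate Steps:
B(Q, x) = x + Q*x (B(Q, x) = Q*x + x = x + Q*x)
m(r) = 2*r*(-312 + r) (m(r) = (-312 + r)*(2*r) = 2*r*(-312 + r))
√(m(b(2, 12)) + B(-541, -136)) = √(2*12*(-312 + 12) - 136*(1 - 541)) = √(2*12*(-300) - 136*(-540)) = √(-7200 + 73440) = √66240 = 24*√115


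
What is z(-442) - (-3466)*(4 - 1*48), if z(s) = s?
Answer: -152946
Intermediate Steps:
z(-442) - (-3466)*(4 - 1*48) = -442 - (-3466)*(4 - 1*48) = -442 - (-3466)*(4 - 48) = -442 - (-3466)*(-44) = -442 - 1*152504 = -442 - 152504 = -152946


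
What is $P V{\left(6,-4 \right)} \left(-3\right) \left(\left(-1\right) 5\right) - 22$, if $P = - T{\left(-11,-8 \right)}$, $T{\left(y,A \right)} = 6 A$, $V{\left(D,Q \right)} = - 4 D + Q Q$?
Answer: $-5782$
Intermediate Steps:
$V{\left(D,Q \right)} = Q^{2} - 4 D$ ($V{\left(D,Q \right)} = - 4 D + Q^{2} = Q^{2} - 4 D$)
$P = 48$ ($P = - 6 \left(-8\right) = \left(-1\right) \left(-48\right) = 48$)
$P V{\left(6,-4 \right)} \left(-3\right) \left(\left(-1\right) 5\right) - 22 = 48 \left(\left(-4\right)^{2} - 24\right) \left(-3\right) \left(\left(-1\right) 5\right) - 22 = 48 \left(16 - 24\right) \left(-3\right) \left(-5\right) - 22 = 48 \left(-8\right) \left(-3\right) \left(-5\right) - 22 = 48 \cdot 24 \left(-5\right) - 22 = 48 \left(-120\right) - 22 = -5760 - 22 = -5782$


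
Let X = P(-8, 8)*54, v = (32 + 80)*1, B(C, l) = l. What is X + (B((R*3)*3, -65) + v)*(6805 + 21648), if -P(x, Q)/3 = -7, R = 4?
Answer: 1338425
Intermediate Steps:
v = 112 (v = 112*1 = 112)
P(x, Q) = 21 (P(x, Q) = -3*(-7) = 21)
X = 1134 (X = 21*54 = 1134)
X + (B((R*3)*3, -65) + v)*(6805 + 21648) = 1134 + (-65 + 112)*(6805 + 21648) = 1134 + 47*28453 = 1134 + 1337291 = 1338425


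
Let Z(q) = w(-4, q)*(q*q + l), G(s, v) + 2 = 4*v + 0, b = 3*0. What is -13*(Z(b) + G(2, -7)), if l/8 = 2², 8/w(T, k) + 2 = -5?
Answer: 6058/7 ≈ 865.43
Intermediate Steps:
w(T, k) = -8/7 (w(T, k) = 8/(-2 - 5) = 8/(-7) = 8*(-⅐) = -8/7)
b = 0
l = 32 (l = 8*2² = 8*4 = 32)
G(s, v) = -2 + 4*v (G(s, v) = -2 + (4*v + 0) = -2 + 4*v)
Z(q) = -256/7 - 8*q²/7 (Z(q) = -8*(q*q + 32)/7 = -8*(q² + 32)/7 = -8*(32 + q²)/7 = -256/7 - 8*q²/7)
-13*(Z(b) + G(2, -7)) = -13*((-256/7 - 8/7*0²) + (-2 + 4*(-7))) = -13*((-256/7 - 8/7*0) + (-2 - 28)) = -13*((-256/7 + 0) - 30) = -13*(-256/7 - 30) = -13*(-466/7) = 6058/7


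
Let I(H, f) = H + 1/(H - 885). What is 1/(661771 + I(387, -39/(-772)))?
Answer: 498/329754683 ≈ 1.5102e-6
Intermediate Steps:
I(H, f) = H + 1/(-885 + H)
1/(661771 + I(387, -39/(-772))) = 1/(661771 + (1 + 387² - 885*387)/(-885 + 387)) = 1/(661771 + (1 + 149769 - 342495)/(-498)) = 1/(661771 - 1/498*(-192725)) = 1/(661771 + 192725/498) = 1/(329754683/498) = 498/329754683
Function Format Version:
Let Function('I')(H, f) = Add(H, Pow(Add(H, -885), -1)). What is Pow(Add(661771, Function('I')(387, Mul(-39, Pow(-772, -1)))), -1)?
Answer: Rational(498, 329754683) ≈ 1.5102e-6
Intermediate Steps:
Function('I')(H, f) = Add(H, Pow(Add(-885, H), -1))
Pow(Add(661771, Function('I')(387, Mul(-39, Pow(-772, -1)))), -1) = Pow(Add(661771, Mul(Pow(Add(-885, 387), -1), Add(1, Pow(387, 2), Mul(-885, 387)))), -1) = Pow(Add(661771, Mul(Pow(-498, -1), Add(1, 149769, -342495))), -1) = Pow(Add(661771, Mul(Rational(-1, 498), -192725)), -1) = Pow(Add(661771, Rational(192725, 498)), -1) = Pow(Rational(329754683, 498), -1) = Rational(498, 329754683)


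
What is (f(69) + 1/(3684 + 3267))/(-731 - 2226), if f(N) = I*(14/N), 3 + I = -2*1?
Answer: 162167/472744461 ≈ 0.00034303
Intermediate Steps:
I = -5 (I = -3 - 2*1 = -3 - 2 = -5)
f(N) = -70/N
(f(69) + 1/(3684 + 3267))/(-731 - 2226) = (-70/69 + 1/(3684 + 3267))/(-731 - 2226) = (-70*1/69 + 1/6951)/(-2957) = (-70/69 + 1/6951)*(-1/2957) = -162167/159873*(-1/2957) = 162167/472744461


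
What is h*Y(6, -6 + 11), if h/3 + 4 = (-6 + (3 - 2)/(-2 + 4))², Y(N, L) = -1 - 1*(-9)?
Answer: 630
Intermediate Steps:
Y(N, L) = 8 (Y(N, L) = -1 + 9 = 8)
h = 315/4 (h = -12 + 3*(-6 + (3 - 2)/(-2 + 4))² = -12 + 3*(-6 + 1/2)² = -12 + 3*(-6 + 1*(½))² = -12 + 3*(-6 + ½)² = -12 + 3*(-11/2)² = -12 + 3*(121/4) = -12 + 363/4 = 315/4 ≈ 78.750)
h*Y(6, -6 + 11) = (315/4)*8 = 630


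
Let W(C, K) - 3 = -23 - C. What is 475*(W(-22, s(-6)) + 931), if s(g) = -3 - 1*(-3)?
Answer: 443175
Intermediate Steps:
s(g) = 0 (s(g) = -3 + 3 = 0)
W(C, K) = -20 - C (W(C, K) = 3 + (-23 - C) = -20 - C)
475*(W(-22, s(-6)) + 931) = 475*((-20 - 1*(-22)) + 931) = 475*((-20 + 22) + 931) = 475*(2 + 931) = 475*933 = 443175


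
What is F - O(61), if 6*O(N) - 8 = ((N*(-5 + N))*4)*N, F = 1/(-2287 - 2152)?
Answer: -1849979887/13317 ≈ -1.3892e+5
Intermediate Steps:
F = -1/4439 (F = 1/(-4439) = -1/4439 ≈ -0.00022528)
O(N) = 4/3 + 2*N**2*(-5 + N)/3 (O(N) = 4/3 + (((N*(-5 + N))*4)*N)/6 = 4/3 + ((4*N*(-5 + N))*N)/6 = 4/3 + (4*N**2*(-5 + N))/6 = 4/3 + 2*N**2*(-5 + N)/3)
F - O(61) = -1/4439 - (4/3 - 10/3*61**2 + (2/3)*61**3) = -1/4439 - (4/3 - 10/3*3721 + (2/3)*226981) = -1/4439 - (4/3 - 37210/3 + 453962/3) = -1/4439 - 1*416756/3 = -1/4439 - 416756/3 = -1849979887/13317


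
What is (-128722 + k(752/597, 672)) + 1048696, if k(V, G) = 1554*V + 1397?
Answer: 183742365/199 ≈ 9.2333e+5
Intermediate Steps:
k(V, G) = 1397 + 1554*V
(-128722 + k(752/597, 672)) + 1048696 = (-128722 + (1397 + 1554*(752/597))) + 1048696 = (-128722 + (1397 + 389536/199)) + 1048696 = (-128722 + 667539/199) + 1048696 = -24948139/199 + 1048696 = 183742365/199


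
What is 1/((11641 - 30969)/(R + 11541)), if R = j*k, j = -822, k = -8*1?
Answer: -18117/19328 ≈ -0.93734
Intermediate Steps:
k = -8
R = 6576 (R = -822*(-8) = 6576)
1/((11641 - 30969)/(R + 11541)) = 1/((11641 - 30969)/(6576 + 11541)) = 1/(-19328/18117) = -18117/19328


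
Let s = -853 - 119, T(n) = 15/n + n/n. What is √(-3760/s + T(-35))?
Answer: 8*√2478/189 ≈ 2.1071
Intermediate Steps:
T(n) = 1 + 15/n (T(n) = 15/n + 1 = 1 + 15/n)
s = -972
√(-3760/s + T(-35)) = √(-3760/(-972) + (15 - 35)/(-35)) = √(-3760*(-1/972) - 1/35*(-20)) = √(940/243 + 4/7) = √(7552/1701) = 8*√2478/189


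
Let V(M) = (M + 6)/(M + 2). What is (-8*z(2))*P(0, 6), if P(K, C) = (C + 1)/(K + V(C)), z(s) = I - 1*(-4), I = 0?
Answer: -448/3 ≈ -149.33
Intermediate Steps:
z(s) = 4 (z(s) = 0 - 1*(-4) = 0 + 4 = 4)
V(M) = (6 + M)/(2 + M)
P(K, C) = (1 + C)/(K + (6 + C)/(2 + C)) (P(K, C) = (C + 1)/(K + (6 + C)/(2 + C)) = (1 + C)/(K + (6 + C)/(2 + C)))
(-8*z(2))*P(0, 6) = (-8*4)*((1 + 6)*(2 + 6)/(6 + 6 + 0*(2 + 6))) = -32*7*8/(6 + 6 + 0*8) = -32*7*8/(6 + 6 + 0) = -32*7*8/12 = -8*7*8/3 = -32*14/3 = -448/3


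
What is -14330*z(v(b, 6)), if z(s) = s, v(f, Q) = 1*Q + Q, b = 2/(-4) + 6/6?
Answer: -171960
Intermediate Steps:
b = 1/2 (b = 2*(-1/4) + 6*(1/6) = -1/2 + 1 = 1/2 ≈ 0.50000)
v(f, Q) = 2*Q (v(f, Q) = Q + Q = 2*Q)
-14330*z(v(b, 6)) = -28660*6 = -14330*12 = -171960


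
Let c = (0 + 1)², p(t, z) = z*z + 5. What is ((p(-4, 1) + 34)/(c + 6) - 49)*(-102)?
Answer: 30906/7 ≈ 4415.1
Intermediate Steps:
p(t, z) = 5 + z² (p(t, z) = z² + 5 = 5 + z²)
c = 1 (c = 1² = 1)
((p(-4, 1) + 34)/(c + 6) - 49)*(-102) = (((5 + 1²) + 34)/(1 + 6) - 49)*(-102) = (((5 + 1) + 34)/7 - 49)*(-102) = ((6 + 34)*(⅐) - 49)*(-102) = (40*(⅐) - 49)*(-102) = (40/7 - 49)*(-102) = -303/7*(-102) = 30906/7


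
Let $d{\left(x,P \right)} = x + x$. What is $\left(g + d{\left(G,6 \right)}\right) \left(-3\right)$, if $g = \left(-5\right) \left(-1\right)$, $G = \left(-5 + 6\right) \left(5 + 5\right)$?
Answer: $-75$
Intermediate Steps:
$G = 10$ ($G = 1 \cdot 10 = 10$)
$d{\left(x,P \right)} = 2 x$
$g = 5$
$\left(g + d{\left(G,6 \right)}\right) \left(-3\right) = \left(5 + 2 \cdot 10\right) \left(-3\right) = \left(5 + 20\right) \left(-3\right) = 25 \left(-3\right) = -75$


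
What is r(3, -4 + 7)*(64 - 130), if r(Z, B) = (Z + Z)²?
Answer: -2376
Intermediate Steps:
r(Z, B) = 4*Z² (r(Z, B) = (2*Z)² = 4*Z²)
r(3, -4 + 7)*(64 - 130) = (4*3²)*(64 - 130) = (4*9)*(-66) = 36*(-66) = -2376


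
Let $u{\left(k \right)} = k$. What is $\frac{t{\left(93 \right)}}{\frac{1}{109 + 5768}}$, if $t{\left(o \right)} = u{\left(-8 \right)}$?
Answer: $-47016$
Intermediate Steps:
$t{\left(o \right)} = -8$
$\frac{t{\left(93 \right)}}{\frac{1}{109 + 5768}} = - \frac{8}{\frac{1}{109 + 5768}} = - \frac{8}{\frac{1}{5877}} = - 8 \frac{1}{\frac{1}{5877}} = \left(-8\right) 5877 = -47016$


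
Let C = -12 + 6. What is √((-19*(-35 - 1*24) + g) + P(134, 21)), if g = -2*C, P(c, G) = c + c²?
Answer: √19223 ≈ 138.65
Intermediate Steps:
C = -6
g = 12 (g = -2*(-6) = 12)
√((-19*(-35 - 1*24) + g) + P(134, 21)) = √((-19*(-35 - 1*24) + 12) + 134*(1 + 134)) = √((-19*(-35 - 24) + 12) + 134*135) = √((-19*(-59) + 12) + 18090) = √((1121 + 12) + 18090) = √(1133 + 18090) = √19223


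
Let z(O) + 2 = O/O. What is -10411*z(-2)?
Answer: 10411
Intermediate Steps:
z(O) = -1 (z(O) = -2 + O/O = -2 + 1 = -1)
-10411*z(-2) = -10411*(-1) = 10411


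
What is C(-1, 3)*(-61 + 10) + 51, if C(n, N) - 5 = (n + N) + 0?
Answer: -306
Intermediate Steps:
C(n, N) = 5 + N + n (C(n, N) = 5 + ((n + N) + 0) = 5 + ((N + n) + 0) = 5 + (N + n) = 5 + N + n)
C(-1, 3)*(-61 + 10) + 51 = (5 + 3 - 1)*(-61 + 10) + 51 = 7*(-51) + 51 = -357 + 51 = -306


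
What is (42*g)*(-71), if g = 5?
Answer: -14910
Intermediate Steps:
(42*g)*(-71) = (42*5)*(-71) = 210*(-71) = -14910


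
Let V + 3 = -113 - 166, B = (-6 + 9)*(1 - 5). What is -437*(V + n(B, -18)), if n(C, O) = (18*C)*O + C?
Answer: -1570578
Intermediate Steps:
B = -12 (B = 3*(-4) = -12)
V = -282 (V = -3 + (-113 - 166) = -3 - 279 = -282)
n(C, O) = C + 18*C*O (n(C, O) = 18*C*O + C = C + 18*C*O)
-437*(V + n(B, -18)) = -437*(-282 - 12*(1 + 18*(-18))) = -437*(-282 - 12*(1 - 324)) = -437*(-282 - 12*(-323)) = -437*(-282 + 3876) = -437*3594 = -1570578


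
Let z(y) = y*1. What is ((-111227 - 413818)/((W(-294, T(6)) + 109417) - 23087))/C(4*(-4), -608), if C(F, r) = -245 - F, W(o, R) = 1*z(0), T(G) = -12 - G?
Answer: 105009/3953914 ≈ 0.026558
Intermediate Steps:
z(y) = y
W(o, R) = 0 (W(o, R) = 1*0 = 0)
((-111227 - 413818)/((W(-294, T(6)) + 109417) - 23087))/C(4*(-4), -608) = ((-111227 - 413818)/((0 + 109417) - 23087))/(-245 - 4*(-4)) = (-525045/(109417 - 23087))/(-245 - 1*(-16)) = (-525045/86330)/(-245 + 16) = -525045*1/86330/(-229) = -105009/17266*(-1/229) = 105009/3953914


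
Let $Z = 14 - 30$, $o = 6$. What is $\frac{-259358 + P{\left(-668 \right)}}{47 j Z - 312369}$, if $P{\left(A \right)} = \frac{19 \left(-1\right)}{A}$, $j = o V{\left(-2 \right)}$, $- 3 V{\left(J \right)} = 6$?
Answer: $\frac{3850025}{4502988} \approx 0.85499$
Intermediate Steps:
$Z = -16$
$V{\left(J \right)} = -2$ ($V{\left(J \right)} = \left(- \frac{1}{3}\right) 6 = -2$)
$j = -12$ ($j = 6 \left(-2\right) = -12$)
$P{\left(A \right)} = - \frac{19}{A}$
$\frac{-259358 + P{\left(-668 \right)}}{47 j Z - 312369} = \frac{-259358 - \frac{19}{-668}}{47 \left(-12\right) \left(-16\right) - 312369} = \frac{-259358 - - \frac{19}{668}}{\left(-564\right) \left(-16\right) - 312369} = \frac{-259358 + \frac{19}{668}}{9024 - 312369} = - \frac{173251125}{668 \left(-303345\right)} = \left(- \frac{173251125}{668}\right) \left(- \frac{1}{303345}\right) = \frac{3850025}{4502988}$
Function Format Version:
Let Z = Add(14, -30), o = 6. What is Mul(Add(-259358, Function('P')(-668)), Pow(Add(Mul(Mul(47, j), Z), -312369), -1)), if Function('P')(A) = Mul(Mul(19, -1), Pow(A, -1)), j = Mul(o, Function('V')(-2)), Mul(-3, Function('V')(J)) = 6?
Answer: Rational(3850025, 4502988) ≈ 0.85499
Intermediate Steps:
Z = -16
Function('V')(J) = -2 (Function('V')(J) = Mul(Rational(-1, 3), 6) = -2)
j = -12 (j = Mul(6, -2) = -12)
Function('P')(A) = Mul(-19, Pow(A, -1))
Mul(Add(-259358, Function('P')(-668)), Pow(Add(Mul(Mul(47, j), Z), -312369), -1)) = Mul(Add(-259358, Mul(-19, Pow(-668, -1))), Pow(Add(Mul(Mul(47, -12), -16), -312369), -1)) = Mul(Add(-259358, Mul(-19, Rational(-1, 668))), Pow(Add(Mul(-564, -16), -312369), -1)) = Mul(Add(-259358, Rational(19, 668)), Pow(Add(9024, -312369), -1)) = Mul(Rational(-173251125, 668), Pow(-303345, -1)) = Mul(Rational(-173251125, 668), Rational(-1, 303345)) = Rational(3850025, 4502988)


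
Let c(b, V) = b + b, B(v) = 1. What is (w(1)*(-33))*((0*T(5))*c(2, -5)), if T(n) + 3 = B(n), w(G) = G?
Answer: 0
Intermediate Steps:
c(b, V) = 2*b
T(n) = -2 (T(n) = -3 + 1 = -2)
(w(1)*(-33))*((0*T(5))*c(2, -5)) = (1*(-33))*((0*(-2))*(2*2)) = -0*4 = -33*0 = 0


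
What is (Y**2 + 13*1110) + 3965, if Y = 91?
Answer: 26676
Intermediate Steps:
(Y**2 + 13*1110) + 3965 = (91**2 + 13*1110) + 3965 = (8281 + 14430) + 3965 = 22711 + 3965 = 26676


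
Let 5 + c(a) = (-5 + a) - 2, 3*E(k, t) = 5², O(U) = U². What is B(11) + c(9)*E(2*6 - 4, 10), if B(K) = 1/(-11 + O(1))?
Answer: -251/10 ≈ -25.100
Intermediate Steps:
E(k, t) = 25/3 (E(k, t) = (⅓)*5² = (⅓)*25 = 25/3)
c(a) = -12 + a (c(a) = -5 + ((-5 + a) - 2) = -5 + (-7 + a) = -12 + a)
B(K) = -⅒ (B(K) = 1/(-11 + 1²) = 1/(-11 + 1) = 1/(-10) = -⅒)
B(11) + c(9)*E(2*6 - 4, 10) = -⅒ + (-12 + 9)*(25/3) = -⅒ - 3*25/3 = -⅒ - 25 = -251/10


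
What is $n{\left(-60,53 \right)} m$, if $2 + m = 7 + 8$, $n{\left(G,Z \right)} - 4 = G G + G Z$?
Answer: $5512$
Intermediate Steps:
$n{\left(G,Z \right)} = 4 + G^{2} + G Z$ ($n{\left(G,Z \right)} = 4 + \left(G G + G Z\right) = 4 + \left(G^{2} + G Z\right) = 4 + G^{2} + G Z$)
$m = 13$ ($m = -2 + \left(7 + 8\right) = -2 + 15 = 13$)
$n{\left(-60,53 \right)} m = \left(4 + \left(-60\right)^{2} - 3180\right) 13 = \left(4 + 3600 - 3180\right) 13 = 424 \cdot 13 = 5512$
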